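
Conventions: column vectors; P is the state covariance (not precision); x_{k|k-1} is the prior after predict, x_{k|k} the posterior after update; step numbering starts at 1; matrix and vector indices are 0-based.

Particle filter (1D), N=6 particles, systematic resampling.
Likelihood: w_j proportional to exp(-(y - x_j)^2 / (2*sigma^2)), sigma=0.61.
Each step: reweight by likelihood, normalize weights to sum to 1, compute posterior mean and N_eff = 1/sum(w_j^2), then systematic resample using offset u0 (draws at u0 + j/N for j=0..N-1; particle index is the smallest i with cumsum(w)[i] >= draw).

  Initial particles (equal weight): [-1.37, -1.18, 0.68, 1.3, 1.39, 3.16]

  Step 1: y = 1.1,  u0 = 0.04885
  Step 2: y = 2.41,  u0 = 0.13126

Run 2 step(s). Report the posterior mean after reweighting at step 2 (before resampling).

post_mean = 1.3244

step 1: w=[0.0001, 0.0004, 0.2995, 0.3597, 0.3390, 0.0013]  mean=1.1460  Neff=2.9935  idx=[2, 2, 3, 3, 4, 4]
step 2: w=[0.0197, 0.0197, 0.2094, 0.2094, 0.2709, 0.2709]  mean=1.3244  Neff=4.2501  idx=[2, 3, 4, 4, 5, 5]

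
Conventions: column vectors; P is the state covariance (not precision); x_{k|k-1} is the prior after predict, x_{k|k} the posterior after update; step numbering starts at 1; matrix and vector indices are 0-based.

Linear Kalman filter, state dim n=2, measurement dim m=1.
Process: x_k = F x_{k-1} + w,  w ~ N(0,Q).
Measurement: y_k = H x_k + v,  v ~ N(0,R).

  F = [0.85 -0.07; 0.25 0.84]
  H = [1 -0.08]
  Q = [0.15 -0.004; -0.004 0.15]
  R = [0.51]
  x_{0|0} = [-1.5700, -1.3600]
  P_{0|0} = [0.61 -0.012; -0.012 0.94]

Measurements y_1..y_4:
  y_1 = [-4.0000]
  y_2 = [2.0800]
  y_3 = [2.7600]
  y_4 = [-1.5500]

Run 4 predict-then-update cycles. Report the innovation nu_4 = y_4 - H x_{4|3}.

step 1: x^-=[-1.2393, -1.5349]  P^-=[0.5968 0.0620; 0.0620 0.8463]  S=[1.1023]  K=[0.5369; -0.0052]  nu=[-2.8835]  x^+=[-2.7874, -1.5200]  P^+=[0.2790 0.0651; 0.0651 0.8463]
step 2: x^-=[-2.2629, -1.9736]  P^-=[0.3480 0.0508; 0.0508 0.7919]  S=[0.8549]  K=[0.4023; -0.0146]  nu=[4.1850]  x^+=[-0.5793, -2.0349]  P^+=[0.2096 0.0559; 0.0559 0.7917]
step 3: x^-=[-0.3500, -1.8541]  P^-=[0.2987 0.0329; 0.0329 0.7452]  S=[0.8082]  K=[0.3663; -0.0330]  nu=[2.9617]  x^+=[0.7349, -1.9520]  P^+=[0.1902 0.0427; 0.0427 0.7443]
step 4: x^-=[0.7613, -1.4559]  P^-=[0.2860 0.0224; 0.0224 0.7050]  S=[0.7969]  K=[0.3566; -0.0427]  nu=[-2.4278]  x^+=[-0.1045, -1.3523]  P^+=[0.1846 0.0345; 0.0345 0.7036]

innov = [-2.4278]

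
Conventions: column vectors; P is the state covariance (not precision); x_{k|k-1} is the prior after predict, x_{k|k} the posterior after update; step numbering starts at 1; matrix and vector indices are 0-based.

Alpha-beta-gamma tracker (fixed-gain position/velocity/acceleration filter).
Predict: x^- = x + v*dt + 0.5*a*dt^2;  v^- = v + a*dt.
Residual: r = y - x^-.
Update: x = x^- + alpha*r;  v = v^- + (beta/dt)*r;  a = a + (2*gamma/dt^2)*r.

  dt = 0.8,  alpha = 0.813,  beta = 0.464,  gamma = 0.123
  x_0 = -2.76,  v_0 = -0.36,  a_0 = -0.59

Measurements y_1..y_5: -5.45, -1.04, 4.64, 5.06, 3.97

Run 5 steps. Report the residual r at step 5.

step 1: x_pred=-3.2368  r=-2.2132  x^+=-5.0361  v^+=-2.1157  a^+=-1.4407
step 2: x_pred=-7.1897  r=6.1497  x^+=-2.1900  v^+=0.2986  a^+=0.9231
step 3: x_pred=-1.6557  r=6.2957  x^+=3.4627  v^+=4.6886  a^+=3.3430
step 4: x_pred=8.2833  r=-3.2233  x^+=5.6628  v^+=5.4935  a^+=2.1040
step 5: x_pred=10.7308  r=-6.7608  x^+=5.2343  v^+=3.2554  a^+=-0.4947

resid = -6.7608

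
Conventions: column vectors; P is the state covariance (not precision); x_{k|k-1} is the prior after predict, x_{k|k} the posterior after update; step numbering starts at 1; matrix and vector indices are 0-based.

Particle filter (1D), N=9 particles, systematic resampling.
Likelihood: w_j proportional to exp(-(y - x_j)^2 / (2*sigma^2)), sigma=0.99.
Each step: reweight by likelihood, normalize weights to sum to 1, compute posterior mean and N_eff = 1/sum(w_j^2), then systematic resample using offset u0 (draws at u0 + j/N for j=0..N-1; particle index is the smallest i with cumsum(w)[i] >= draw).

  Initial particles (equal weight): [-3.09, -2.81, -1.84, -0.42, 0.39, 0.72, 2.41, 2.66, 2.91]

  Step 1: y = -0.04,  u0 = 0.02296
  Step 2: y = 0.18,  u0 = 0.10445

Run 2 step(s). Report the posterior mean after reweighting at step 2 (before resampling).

step 1: w=[0.0030, 0.0069, 0.0663, 0.3218, 0.3152, 0.2580, 0.0162, 0.0084, 0.0041]  mean=0.0961  Neff=3.6456  idx=[2, 3, 3, 3, 4, 4, 4, 5, 5]
step 2: w=[0.0171, 0.1143, 0.1143, 0.1143, 0.1343, 0.1343, 0.1343, 0.1184, 0.1184]  mean=0.1521  Neff=8.2170  idx=[1, 2, 3, 4, 5, 6, 7, 8, 8]

post_mean = 0.1521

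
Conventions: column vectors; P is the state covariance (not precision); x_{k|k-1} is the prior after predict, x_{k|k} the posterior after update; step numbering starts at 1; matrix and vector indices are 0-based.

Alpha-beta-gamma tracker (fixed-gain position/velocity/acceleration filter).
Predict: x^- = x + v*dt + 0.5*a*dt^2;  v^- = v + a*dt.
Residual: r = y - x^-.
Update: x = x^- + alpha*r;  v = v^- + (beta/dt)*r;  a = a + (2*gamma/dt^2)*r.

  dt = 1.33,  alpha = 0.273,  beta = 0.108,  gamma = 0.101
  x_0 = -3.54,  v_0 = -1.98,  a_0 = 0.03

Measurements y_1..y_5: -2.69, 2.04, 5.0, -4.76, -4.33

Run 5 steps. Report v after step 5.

v_post = 5.7184

step 1: x_pred=-6.1469  r=3.4569  x^+=-5.2031  v^+=-1.6594  a^+=0.4248
step 2: x_pred=-7.0345  r=9.0745  x^+=-4.5571  v^+=-0.3576  a^+=1.4610
step 3: x_pred=-3.7405  r=8.7405  x^+=-1.3544  v^+=2.2953  a^+=2.4591
step 4: x_pred=3.8734  r=-8.6334  x^+=1.5165  v^+=4.8649  a^+=1.4733
step 5: x_pred=9.2898  r=-13.6198  x^+=5.5716  v^+=5.7184  a^+=-0.0821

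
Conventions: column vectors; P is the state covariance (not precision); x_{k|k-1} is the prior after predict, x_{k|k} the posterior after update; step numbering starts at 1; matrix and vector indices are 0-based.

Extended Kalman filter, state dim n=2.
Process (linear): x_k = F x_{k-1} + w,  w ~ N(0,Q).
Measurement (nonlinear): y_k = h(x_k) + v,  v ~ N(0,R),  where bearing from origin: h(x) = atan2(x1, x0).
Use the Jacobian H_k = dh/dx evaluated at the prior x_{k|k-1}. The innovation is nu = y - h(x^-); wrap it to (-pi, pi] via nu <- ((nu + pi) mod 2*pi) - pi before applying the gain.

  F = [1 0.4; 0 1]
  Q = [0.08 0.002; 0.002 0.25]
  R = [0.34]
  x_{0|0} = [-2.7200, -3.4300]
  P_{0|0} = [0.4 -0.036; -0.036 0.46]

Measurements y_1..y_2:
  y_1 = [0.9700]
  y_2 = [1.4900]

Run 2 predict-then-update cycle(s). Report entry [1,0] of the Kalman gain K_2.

step 1: x^-=[-4.0920, -3.4300]  P^-=[0.5248 0.1500; 0.1500 0.7100]  H_jac=[0.1203 -0.1435]  S=[0.3570]  K=[0.1165; -0.2349]  nu=[-2.8692]  x^+=[-4.4264, -2.7561]  P^+=[0.5200 0.1598; 0.1598 0.6903]
step 2: x^-=[-5.5288, -2.7561]  P^-=[0.8382 0.4379; 0.4379 0.9403]  H_jac=[0.0722 -0.1449]  S=[0.3549]  K=[-0.0082; -0.2947]  nu=[-2.1140]  x^+=[-5.5115, -2.1331]  P^+=[0.8382 0.4370; 0.4370 0.9095]

K[1,0] = -0.2947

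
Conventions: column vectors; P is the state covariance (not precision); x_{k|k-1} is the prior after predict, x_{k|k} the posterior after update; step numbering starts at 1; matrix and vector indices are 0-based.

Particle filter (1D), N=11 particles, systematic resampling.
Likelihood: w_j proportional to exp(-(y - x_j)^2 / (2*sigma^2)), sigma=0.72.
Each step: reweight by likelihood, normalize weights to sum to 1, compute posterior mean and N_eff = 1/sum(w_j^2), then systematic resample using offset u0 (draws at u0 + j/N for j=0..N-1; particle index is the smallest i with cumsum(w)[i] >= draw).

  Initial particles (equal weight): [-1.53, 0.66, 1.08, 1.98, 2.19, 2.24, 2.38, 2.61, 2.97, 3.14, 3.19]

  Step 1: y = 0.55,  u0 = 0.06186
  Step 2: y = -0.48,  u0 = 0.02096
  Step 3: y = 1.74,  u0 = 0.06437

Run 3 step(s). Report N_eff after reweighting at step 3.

N_eff = 9.9029

step 1: w=[0.0073, 0.4692, 0.3621, 0.0661, 0.0355, 0.0302, 0.0188, 0.0079, 0.0017, 0.0007, 0.0006]  mean=1.0401  Neff=2.7913  idx=[1, 1, 1, 1, 1, 2, 2, 2, 2, 3, 6]
step 2: w=[0.1574, 0.1574, 0.1574, 0.1574, 0.1574, 0.0527, 0.0527, 0.0527, 0.0527, 0.0016, 0.0002]  mean=0.7511  Neff=7.4033  idx=[0, 0, 1, 1, 2, 3, 3, 4, 4, 5, 7]
step 3: w=[0.0766, 0.0766, 0.0766, 0.0766, 0.0766, 0.0766, 0.0766, 0.0766, 0.0766, 0.1551, 0.1551]  mean=0.7903  Neff=9.9029  idx=[0, 2, 3, 4, 5, 6, 7, 9, 9, 10, 10]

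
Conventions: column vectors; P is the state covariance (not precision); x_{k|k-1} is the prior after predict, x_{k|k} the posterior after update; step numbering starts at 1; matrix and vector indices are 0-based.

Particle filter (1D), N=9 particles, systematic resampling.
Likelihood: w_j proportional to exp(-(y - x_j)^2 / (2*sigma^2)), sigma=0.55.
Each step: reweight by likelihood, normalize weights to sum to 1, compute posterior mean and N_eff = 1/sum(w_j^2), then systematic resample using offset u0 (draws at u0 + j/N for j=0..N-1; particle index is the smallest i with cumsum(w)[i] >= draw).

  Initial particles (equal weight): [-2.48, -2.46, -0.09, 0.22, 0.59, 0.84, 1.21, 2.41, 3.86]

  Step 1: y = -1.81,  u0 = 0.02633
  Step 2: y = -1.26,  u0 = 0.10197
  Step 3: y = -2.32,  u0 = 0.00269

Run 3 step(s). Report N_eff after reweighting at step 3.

N_eff = 8.9998

step 1: w=[0.4848, 0.5064, 0.0077, 0.0011, 0.0001, 0.0000, 0.0000, 0.0000, 0.0000]  mean=-2.4483  Neff=2.0347  idx=[0, 0, 0, 0, 0, 1, 1, 1, 1]
step 2: w=[0.1071, 0.1071, 0.1071, 0.1071, 0.1071, 0.1161, 0.1161, 0.1161, 0.1161]  mean=-2.4707  Neff=8.9857  idx=[0, 1, 3, 4, 5, 6, 7, 7, 8]
step 3: w=[0.1105, 0.1105, 0.1105, 0.1105, 0.1116, 0.1116, 0.1116, 0.1116, 0.1116]  mean=-2.4688  Neff=8.9998  idx=[0, 1, 2, 3, 4, 5, 6, 7, 8]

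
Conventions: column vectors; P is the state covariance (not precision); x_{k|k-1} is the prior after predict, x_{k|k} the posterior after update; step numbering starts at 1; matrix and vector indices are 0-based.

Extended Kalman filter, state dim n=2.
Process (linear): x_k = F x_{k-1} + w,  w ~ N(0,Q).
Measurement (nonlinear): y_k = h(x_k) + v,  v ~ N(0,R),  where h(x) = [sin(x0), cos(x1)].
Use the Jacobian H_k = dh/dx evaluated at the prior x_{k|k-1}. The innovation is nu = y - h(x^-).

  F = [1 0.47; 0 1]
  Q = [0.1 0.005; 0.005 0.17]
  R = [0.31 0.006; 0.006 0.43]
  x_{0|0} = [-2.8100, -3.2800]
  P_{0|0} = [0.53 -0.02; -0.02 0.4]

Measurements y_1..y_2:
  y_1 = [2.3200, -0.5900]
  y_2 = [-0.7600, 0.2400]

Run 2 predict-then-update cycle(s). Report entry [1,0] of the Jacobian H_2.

H_jac[1,0] = 0.0000

step 1: x^-=[-4.3516, -3.2800]  P^-=[0.6996 0.1730; 0.1730 0.5700]  H_jac=[-0.3530 0.0000; 0.0000 -0.1380]  S=[0.3972 0.0144; 0.0144 0.4408]  K=[-0.6205 -0.0338; -0.1475 -0.1736]  nu=[1.3844, 0.4004]  x^+=[-5.2242, -3.5536]  P^+=[0.5455 0.1324; 0.1324 0.5473]
step 2: x^-=[-6.8944, -3.5536]  P^-=[0.8909 0.3947; 0.3947 0.7173]  H_jac=[0.8189 0.0000; 0.0000 -0.4005]  S=[0.9075 -0.1234; -0.1234 0.5451]  K=[0.7888 -0.1113; 0.2935 -0.4606]  nu=[-0.1861, 1.1563]  x^+=[-7.1700, -4.1409]  P^+=[0.2978 0.1077; 0.1077 0.4901]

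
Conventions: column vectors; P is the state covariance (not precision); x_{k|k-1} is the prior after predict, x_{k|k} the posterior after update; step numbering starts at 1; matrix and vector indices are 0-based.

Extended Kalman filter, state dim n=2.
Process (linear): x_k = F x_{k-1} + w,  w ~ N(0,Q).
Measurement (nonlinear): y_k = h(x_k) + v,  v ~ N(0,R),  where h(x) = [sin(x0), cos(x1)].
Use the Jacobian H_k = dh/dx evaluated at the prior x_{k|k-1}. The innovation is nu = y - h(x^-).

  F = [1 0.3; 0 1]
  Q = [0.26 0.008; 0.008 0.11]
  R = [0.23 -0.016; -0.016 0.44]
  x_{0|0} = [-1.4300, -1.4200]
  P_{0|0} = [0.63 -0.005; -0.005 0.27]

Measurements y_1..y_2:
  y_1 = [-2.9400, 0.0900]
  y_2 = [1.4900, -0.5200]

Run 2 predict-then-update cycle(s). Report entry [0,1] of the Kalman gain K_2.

step 1: x^-=[-1.8560, -1.4200]  P^-=[0.9113 0.0840; 0.0840 0.3800]  H_jac=[-0.2814 0.0000; 0.0000 0.9887]  S=[0.3021 -0.0394; -0.0394 0.8114]  K=[-0.8406 0.0616; -0.0180 0.4621]  nu=[-1.9804, -0.0602]  x^+=[-0.1950, -1.4122]  P^+=[0.6907 0.0410; 0.0410 0.2060]
step 2: x^-=[-0.6187, -1.4122]  P^-=[0.9938 0.1108; 0.1108 0.3160]  H_jac=[0.8147 0.0000; 0.0000 0.9874]  S=[0.8896 0.0731; 0.0731 0.7481]  K=[0.9054 0.0577; 0.0677 0.4104]  nu=[2.0699, -0.6780]  x^+=[1.2163, -1.5502]  P^+=[0.2545 0.0111; 0.0111 0.1818]

K[0,1] = 0.0577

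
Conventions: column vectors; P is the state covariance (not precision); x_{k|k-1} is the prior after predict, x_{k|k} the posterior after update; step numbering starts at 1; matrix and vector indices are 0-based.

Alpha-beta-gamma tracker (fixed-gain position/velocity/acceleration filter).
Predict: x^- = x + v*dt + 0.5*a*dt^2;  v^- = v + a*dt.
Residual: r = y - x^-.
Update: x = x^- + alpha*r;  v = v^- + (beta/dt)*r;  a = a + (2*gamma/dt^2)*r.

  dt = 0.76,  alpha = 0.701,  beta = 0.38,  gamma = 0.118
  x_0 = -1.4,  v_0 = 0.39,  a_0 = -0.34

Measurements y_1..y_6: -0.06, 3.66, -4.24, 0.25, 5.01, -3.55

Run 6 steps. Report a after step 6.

step 1: x_pred=-1.2018  r=1.1418  x^+=-0.4014  v^+=0.7025  a^+=0.1265
step 2: x_pred=0.1690  r=3.4910  x^+=2.6162  v^+=2.5441  a^+=1.5529
step 3: x_pred=4.9982  r=-9.2382  x^+=-1.4778  v^+=-0.8948  a^+=-2.2217
step 4: x_pred=-2.7994  r=3.0494  x^+=-0.6618  v^+=-1.0586  a^+=-0.9758
step 5: x_pred=-1.7481  r=6.7581  x^+=2.9893  v^+=1.5789  a^+=1.7855
step 6: x_pred=4.7049  r=-8.2549  x^+=-1.0818  v^+=-1.1916  a^+=-1.5874

a_post = -1.5874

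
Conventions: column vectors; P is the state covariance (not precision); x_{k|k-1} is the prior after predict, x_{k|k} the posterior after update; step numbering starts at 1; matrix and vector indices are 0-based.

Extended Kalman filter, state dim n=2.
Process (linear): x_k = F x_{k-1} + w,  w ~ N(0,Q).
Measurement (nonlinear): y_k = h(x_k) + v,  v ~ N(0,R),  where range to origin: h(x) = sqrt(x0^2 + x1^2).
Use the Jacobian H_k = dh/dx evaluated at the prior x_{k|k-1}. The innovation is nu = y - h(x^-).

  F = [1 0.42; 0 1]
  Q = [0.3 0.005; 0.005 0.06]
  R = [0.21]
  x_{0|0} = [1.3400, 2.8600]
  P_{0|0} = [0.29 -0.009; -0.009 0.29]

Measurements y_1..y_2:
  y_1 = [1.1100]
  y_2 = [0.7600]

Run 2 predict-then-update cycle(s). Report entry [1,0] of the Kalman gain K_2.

step 1: x^-=[2.5412, 2.8600]  P^-=[0.6336 0.1178; 0.1178 0.3500]  H_jac=[0.6642 0.7475]  S=[0.8021]  K=[0.6345; 0.4237]  nu=[-2.7159]  x^+=[0.8181, 1.7092]  P^+=[0.3107 -0.0978; -0.0978 0.2060]
step 2: x^-=[1.5359, 1.7092]  P^-=[0.5649 -0.0063; -0.0063 0.2660]  H_jac=[0.6684 0.7438]  S=[0.6032]  K=[0.6181; 0.3209]  nu=[-1.5379]  x^+=[0.5854, 1.2156]  P^+=[0.3344 -0.1260; -0.1260 0.2038]

K[1,0] = 0.3209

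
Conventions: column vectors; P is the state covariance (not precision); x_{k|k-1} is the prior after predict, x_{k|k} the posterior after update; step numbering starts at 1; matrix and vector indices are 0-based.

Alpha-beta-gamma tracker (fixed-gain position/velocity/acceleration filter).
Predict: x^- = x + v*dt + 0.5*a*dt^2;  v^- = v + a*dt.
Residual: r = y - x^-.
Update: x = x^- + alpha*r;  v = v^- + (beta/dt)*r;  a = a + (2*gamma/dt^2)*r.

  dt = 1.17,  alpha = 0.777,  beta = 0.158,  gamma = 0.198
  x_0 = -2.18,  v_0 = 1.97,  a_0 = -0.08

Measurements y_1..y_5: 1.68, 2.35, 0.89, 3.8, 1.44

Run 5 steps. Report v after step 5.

step 1: x_pred=0.0701  r=1.6099  x^+=1.3210  v^+=2.0938  a^+=0.3857
step 2: x_pred=4.0347  r=-1.6847  x^+=2.7257  v^+=2.3176  a^+=-0.1017
step 3: x_pred=5.3677  r=-4.4777  x^+=1.8885  v^+=1.5939  a^+=-1.3970
step 4: x_pred=2.7973  r=1.0027  x^+=3.5764  v^+=0.0949  a^+=-1.1069
step 5: x_pred=2.9298  r=-1.4898  x^+=1.7722  v^+=-1.4014  a^+=-1.5379

v_post = -1.4014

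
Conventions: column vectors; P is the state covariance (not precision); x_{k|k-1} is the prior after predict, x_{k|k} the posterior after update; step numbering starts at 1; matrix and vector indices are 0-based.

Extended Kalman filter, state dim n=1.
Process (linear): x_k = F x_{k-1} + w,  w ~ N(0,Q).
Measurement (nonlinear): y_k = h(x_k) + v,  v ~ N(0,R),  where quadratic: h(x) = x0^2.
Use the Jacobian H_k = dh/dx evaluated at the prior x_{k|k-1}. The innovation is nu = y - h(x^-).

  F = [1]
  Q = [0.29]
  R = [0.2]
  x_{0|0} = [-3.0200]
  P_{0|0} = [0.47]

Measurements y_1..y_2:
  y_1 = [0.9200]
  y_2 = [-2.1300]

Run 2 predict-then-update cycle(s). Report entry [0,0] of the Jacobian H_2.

step 1: x^-=[-3.0200]  P^-=[0.7600]  H_jac=[-6.0400]  S=[27.9260]  K=[-0.1644]  nu=[-8.2004]  x^+=[-1.6720]  P^+=[0.0054]
step 2: x^-=[-1.6720]  P^-=[0.2954]  H_jac=[-3.3441]  S=[3.5039]  K=[-0.2820]  nu=[-4.9257]  x^+=[-0.2832]  P^+=[0.0169]

H_jac[0,0] = -3.3441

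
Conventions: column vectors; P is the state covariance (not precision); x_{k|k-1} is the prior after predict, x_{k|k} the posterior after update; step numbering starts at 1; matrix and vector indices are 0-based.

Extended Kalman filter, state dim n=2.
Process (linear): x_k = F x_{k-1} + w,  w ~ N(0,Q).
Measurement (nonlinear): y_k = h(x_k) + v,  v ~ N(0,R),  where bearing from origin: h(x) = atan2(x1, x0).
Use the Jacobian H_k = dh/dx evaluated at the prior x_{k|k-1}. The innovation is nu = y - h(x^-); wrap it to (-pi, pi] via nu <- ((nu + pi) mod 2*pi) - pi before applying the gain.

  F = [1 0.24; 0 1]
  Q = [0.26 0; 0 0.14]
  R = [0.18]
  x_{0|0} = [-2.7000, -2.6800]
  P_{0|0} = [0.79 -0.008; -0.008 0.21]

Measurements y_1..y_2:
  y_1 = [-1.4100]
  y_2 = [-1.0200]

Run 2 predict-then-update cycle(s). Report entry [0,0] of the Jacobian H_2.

H_jac[0,0] = 0.1495

step 1: x^-=[-3.3432, -2.6800]  P^-=[1.0583 0.0424; 0.0424 0.3500]  H_jac=[0.1460 -0.1821]  S=[0.2119]  K=[0.6926; -0.2716]  nu=[1.0559]  x^+=[-2.6119, -2.9667]  P^+=[0.9566 0.0823; 0.0823 0.3344]
step 2: x^-=[-3.3240, -2.9667]  P^-=[1.2754 0.1625; 0.1625 0.4744]  H_jac=[0.1495 -0.1675]  S=[0.2137]  K=[0.7648; -0.2581]  nu=[1.3929]  x^+=[-2.2587, -3.3263]  P^+=[1.1504 0.2047; 0.2047 0.4601]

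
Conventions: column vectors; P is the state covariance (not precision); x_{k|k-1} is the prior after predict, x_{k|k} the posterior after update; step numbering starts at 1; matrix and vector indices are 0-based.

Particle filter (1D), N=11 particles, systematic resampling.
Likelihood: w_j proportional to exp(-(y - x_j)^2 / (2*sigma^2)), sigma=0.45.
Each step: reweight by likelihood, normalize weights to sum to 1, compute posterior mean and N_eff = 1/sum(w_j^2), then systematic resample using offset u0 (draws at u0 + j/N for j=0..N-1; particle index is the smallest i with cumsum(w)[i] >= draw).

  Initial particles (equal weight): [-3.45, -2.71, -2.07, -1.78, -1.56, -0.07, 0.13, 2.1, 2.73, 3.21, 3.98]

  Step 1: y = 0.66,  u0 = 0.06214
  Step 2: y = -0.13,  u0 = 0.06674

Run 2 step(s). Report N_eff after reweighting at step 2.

N_eff = 10.9343

step 1: w=[0.0000, 0.0000, 0.0000, 0.0000, 0.0000, 0.3466, 0.6457, 0.0077, 0.0000, 0.0000, 0.0000]  mean=0.0760  Neff=1.8620  idx=[5, 5, 5, 5, 6, 6, 6, 6, 6, 6, 6]
step 2: w=[0.1002, 0.1002, 0.1002, 0.1002, 0.0856, 0.0856, 0.0856, 0.0856, 0.0856, 0.0856, 0.0856]  mean=0.0498  Neff=10.9343  idx=[0, 1, 2, 3, 4, 5, 6, 7, 8, 9, 10]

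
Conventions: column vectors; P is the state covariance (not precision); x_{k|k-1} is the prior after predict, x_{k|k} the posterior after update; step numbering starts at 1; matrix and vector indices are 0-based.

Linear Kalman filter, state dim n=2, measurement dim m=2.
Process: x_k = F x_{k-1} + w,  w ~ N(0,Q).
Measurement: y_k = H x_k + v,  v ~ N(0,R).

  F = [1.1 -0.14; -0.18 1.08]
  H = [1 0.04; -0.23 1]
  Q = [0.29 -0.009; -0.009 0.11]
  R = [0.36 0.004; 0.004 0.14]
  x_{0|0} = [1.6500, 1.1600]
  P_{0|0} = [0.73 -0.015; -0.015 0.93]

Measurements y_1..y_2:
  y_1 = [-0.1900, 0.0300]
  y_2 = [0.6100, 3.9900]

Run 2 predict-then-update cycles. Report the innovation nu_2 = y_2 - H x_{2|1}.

step 1: x^-=[1.6526, 0.9558]  P^-=[1.1961 -0.3124; -0.3124 1.2242]  S=[1.5331 -0.5316; -0.5316 1.5712]  K=[0.7278 -0.1276; 0.1294 0.8687]  nu=[-1.8808, -0.5457]  x^+=[0.3534, 0.2383]  P^+=[0.2597 0.0448; 0.0448 0.1324]
step 2: x^-=[0.3554, 0.1938]  P^-=[0.5930 -0.0261; -0.0261 0.2555]  S=[0.9514 -0.1481; -0.1481 0.4389]  K=[0.5959 -0.1693; 0.0802 0.6229]  nu=[0.2469, 3.8780]  x^+=[-0.1540, 2.6291]  P^+=[0.2127 0.0276; 0.0276 0.0939]

innov = [0.2469, 3.8780]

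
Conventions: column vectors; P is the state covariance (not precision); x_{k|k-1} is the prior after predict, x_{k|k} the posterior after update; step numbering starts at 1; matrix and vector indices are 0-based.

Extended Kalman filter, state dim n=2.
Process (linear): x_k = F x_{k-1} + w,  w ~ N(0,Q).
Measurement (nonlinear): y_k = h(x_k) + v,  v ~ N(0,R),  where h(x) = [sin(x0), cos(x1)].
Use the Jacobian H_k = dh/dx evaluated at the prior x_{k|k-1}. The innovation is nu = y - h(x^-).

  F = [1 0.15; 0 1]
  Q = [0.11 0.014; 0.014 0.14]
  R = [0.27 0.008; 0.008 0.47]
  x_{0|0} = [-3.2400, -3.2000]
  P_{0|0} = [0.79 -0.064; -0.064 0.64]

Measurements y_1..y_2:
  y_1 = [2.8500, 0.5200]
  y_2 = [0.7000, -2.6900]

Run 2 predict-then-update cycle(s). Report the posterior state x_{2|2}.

step 1: x^-=[-3.7200, -3.2000]  P^-=[0.8952 0.0460; 0.0460 0.7800]  H_jac=[-0.8373 0.0000; 0.0000 -0.0584]  S=[0.8977 0.0102; 0.0102 0.4727]  K=[-0.8352 0.0124; -0.0418 -0.0954]  nu=[2.3033, 1.5183]  x^+=[-5.6248, -3.4412]  P^+=[0.2692 0.0144; 0.0144 0.7740]
step 2: x^-=[-6.1410, -3.4412]  P^-=[0.4009 0.1445; 0.1445 0.9140]  H_jac=[0.9899 0.0000; 0.0000 -0.2952]  S=[0.6629 -0.0342; -0.0342 0.5496]  K=[0.5966 -0.0405; 0.1911 -0.4789]  nu=[0.5583, -1.7345]  x^+=[-5.7377, -2.5038]  P^+=[0.1624 0.0482; 0.0482 0.7575]

x_post = [-5.7377, -2.5038]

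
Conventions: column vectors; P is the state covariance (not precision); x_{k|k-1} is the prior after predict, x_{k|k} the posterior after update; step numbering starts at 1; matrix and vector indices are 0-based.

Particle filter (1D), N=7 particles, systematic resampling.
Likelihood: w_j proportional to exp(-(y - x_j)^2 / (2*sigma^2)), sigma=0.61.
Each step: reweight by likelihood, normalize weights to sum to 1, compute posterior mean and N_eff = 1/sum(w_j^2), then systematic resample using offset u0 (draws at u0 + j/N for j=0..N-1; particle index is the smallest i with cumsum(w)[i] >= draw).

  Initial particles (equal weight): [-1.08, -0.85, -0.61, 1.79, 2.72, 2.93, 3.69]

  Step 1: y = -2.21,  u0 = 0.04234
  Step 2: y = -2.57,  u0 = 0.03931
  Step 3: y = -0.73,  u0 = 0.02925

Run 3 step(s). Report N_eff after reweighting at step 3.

N_eff = 6.9800

step 1: w=[0.6092, 0.2822, 0.1086, 0.0000, 0.0000, 0.0000, 0.0000]  mean=-0.9640  Neff=2.1620  idx=[0, 0, 0, 0, 1, 1, 2]
step 2: w=[0.2060, 0.2060, 0.2060, 0.2060, 0.0764, 0.0764, 0.0233]  mean=-1.0339  Neff=5.4967  idx=[0, 0, 1, 2, 2, 3, 4]
step 3: w=[0.1397, 0.1397, 0.1397, 0.1397, 0.1397, 0.1397, 0.1616]  mean=-1.0428  Neff=6.9800  idx=[0, 1, 2, 3, 4, 5, 6]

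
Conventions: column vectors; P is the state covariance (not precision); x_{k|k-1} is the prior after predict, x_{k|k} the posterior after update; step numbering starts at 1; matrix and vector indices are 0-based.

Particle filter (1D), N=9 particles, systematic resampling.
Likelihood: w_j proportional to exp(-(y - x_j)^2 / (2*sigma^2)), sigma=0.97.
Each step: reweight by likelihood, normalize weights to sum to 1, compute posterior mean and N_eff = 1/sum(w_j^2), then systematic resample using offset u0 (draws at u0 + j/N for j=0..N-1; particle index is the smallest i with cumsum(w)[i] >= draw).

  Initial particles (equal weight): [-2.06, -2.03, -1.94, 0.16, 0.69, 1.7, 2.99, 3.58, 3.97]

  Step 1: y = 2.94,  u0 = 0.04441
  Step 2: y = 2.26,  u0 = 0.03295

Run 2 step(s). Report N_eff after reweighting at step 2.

step 1: w=[0.0000, 0.0000, 0.0000, 0.0057, 0.0234, 0.1524, 0.3446, 0.2776, 0.1964]  mean=3.0796  Neff=3.8739  idx=[5, 5, 6, 6, 6, 7, 7, 8, 8]
step 2: w=[0.1638, 0.1638, 0.1458, 0.1458, 0.1458, 0.0767, 0.0767, 0.0409, 0.0409]  mean=2.7381  Neff=7.5474  idx=[0, 0, 1, 2, 3, 3, 4, 5, 7]

N_eff = 7.5474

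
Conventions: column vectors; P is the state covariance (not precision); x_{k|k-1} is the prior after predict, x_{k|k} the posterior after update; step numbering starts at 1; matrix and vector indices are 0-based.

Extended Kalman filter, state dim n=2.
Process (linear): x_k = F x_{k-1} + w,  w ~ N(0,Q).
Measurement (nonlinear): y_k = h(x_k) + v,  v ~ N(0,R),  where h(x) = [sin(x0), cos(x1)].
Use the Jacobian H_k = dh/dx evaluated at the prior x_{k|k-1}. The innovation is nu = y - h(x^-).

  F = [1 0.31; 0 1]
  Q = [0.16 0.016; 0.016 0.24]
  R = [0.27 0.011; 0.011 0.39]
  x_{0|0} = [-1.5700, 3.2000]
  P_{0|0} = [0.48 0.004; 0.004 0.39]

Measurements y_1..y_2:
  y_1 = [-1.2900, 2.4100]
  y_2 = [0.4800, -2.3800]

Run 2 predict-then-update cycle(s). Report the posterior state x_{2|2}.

step 1: x^-=[-0.5780, 3.2000]  P^-=[0.6800 0.1409; 0.1409 0.6300]  H_jac=[0.8376 0.0000; 0.0000 0.0584]  S=[0.7470 0.0179; 0.0179 0.3921]  K=[0.7627 -0.0138; 0.1559 0.0867]  nu=[-0.7437, 3.4083]  x^+=[-1.1923, 3.3795]  P^+=[0.2457 0.0514; 0.0514 0.6084]
step 2: x^-=[-0.1447, 3.3795]  P^-=[0.4960 0.2560; 0.2560 0.8484]  H_jac=[0.9896 0.0000; 0.0000 0.2356]  S=[0.7557 0.0707; 0.0707 0.4371]  K=[0.6464 0.0335; 0.2969 0.4093]  nu=[0.6242, -1.4082]  x^+=[0.2117, 2.9884]  P^+=[0.1767 0.0856; 0.0856 0.6914]

x_post = [0.2117, 2.9884]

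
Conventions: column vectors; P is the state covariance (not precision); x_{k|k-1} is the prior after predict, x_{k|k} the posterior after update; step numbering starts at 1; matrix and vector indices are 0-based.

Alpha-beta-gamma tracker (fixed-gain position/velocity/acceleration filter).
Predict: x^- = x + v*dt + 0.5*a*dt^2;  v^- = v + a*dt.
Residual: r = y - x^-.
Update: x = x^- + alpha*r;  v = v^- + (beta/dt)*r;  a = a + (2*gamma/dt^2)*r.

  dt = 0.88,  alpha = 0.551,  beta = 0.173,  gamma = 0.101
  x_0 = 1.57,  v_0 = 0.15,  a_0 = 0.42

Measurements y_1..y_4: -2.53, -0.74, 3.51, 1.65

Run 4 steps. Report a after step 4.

a_post = 0.9647

step 1: x_pred=1.8646  r=-4.3946  x^+=-0.5568  v^+=-0.3443  a^+=-0.7263
step 2: x_pred=-1.1411  r=0.4011  x^+=-0.9201  v^+=-0.9047  a^+=-0.6217
step 3: x_pred=-1.9569  r=5.4669  x^+=1.0554  v^+=-0.3770  a^+=0.8043
step 4: x_pred=1.0350  r=0.6150  x^+=1.3739  v^+=0.4517  a^+=0.9647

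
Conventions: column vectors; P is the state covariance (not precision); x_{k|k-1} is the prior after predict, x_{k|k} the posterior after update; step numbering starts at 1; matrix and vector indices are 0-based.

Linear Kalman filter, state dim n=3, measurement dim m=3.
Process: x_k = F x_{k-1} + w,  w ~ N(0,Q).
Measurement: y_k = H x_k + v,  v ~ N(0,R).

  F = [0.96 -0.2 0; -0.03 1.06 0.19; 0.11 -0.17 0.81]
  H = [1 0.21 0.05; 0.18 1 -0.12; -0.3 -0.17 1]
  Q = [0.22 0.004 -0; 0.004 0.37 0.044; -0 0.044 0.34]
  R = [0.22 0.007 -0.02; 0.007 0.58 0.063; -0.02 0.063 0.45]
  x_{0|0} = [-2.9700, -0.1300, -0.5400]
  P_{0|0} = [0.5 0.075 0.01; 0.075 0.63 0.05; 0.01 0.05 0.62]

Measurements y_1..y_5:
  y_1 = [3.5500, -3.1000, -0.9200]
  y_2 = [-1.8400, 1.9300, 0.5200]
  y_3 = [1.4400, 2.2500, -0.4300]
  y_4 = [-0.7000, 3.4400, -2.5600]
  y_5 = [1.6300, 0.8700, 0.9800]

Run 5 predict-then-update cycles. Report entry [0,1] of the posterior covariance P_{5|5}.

step 1: x^-=[-2.8252, -0.1513, -0.7420]  P^-=[0.6772 -0.0673 0.0600; -0.0673 1.1160 0.0747; 0.0600 0.0747 0.7562]  S=[0.9276 0.2841 -0.1354; 0.2841 1.6841 -0.1427; -0.1354 -0.1427 1.2312]  K=[0.7434 -0.1004 -0.0369; -0.0162 0.6526 -0.0032; 0.2077 0.0138 0.6137]  nu=[6.4441, -2.5292, -1.0513]  x^+=[2.2580, -1.9028, -0.0838]  P^+=[0.1819 -0.0879 0.0019; -0.0879 0.4039 0.0823; 0.0019 0.0823 0.2874]
step 2: x^-=[2.5482, -2.1006, 0.5040]  P^-=[0.4376 -0.1796 0.0373; -0.1796 0.8731 0.0722; 0.0373 0.0722 0.5234]  S=[0.6272 0.0772 -0.0631; 0.0772 1.3912 -0.0308; -0.0631 -0.0308 0.9728]  K=[0.6517 -0.1125 -0.0265; -0.0631 0.6014 -0.0081; 0.1767 0.0134 0.5258]  nu=[-3.9723, 3.6324, 0.4234]  x^+=[-0.4602, 0.3314, 0.0734]  P^+=[0.1623 -0.0914 0.0011; -0.0914 0.3729 0.0715; 0.0011 0.0715 0.2464]
step 3: x^-=[-0.5080, 0.3790, -0.0475]  P^-=[0.4195 -0.1758 0.0360; -0.1758 0.8326 0.0621; 0.0360 0.0621 0.4983]  S=[0.6086 0.0695 -0.0617; 0.0695 1.3537 -0.0317; -0.0617 -0.0317 0.9495]  K=[0.6418 -0.1108 -0.0251; -0.0650 0.5893 -0.0126; 0.1726 0.0097 0.5139]  nu=[1.8708, 1.9568, -0.4705]  x^+=[0.4876, 1.4164, 0.0526]  P^+=[0.1597 -0.0899 0.0015; -0.0899 0.3648 0.0678; 0.0015 0.0678 0.2404]
step 4: x^-=[0.1849, 1.4967, -0.1446]  P^-=[0.4163 -0.1723 0.0361; -0.1723 0.8218 0.0598; 0.0361 0.0598 0.4952]  S=[0.6063 0.0702 -0.0617; 0.0702 1.3444 -0.0328; -0.0617 -0.0328 0.9468]  K=[0.6401 -0.1097 -0.0249; -0.0638 0.5858 -0.0137; 0.1723 0.0086 0.5123]  nu=[-1.1919, 1.8927, -2.1055]  x^+=[-0.7333, 2.7103, -1.4123]  P^+=[0.1592 -0.0892 0.0017; -0.0892 0.3625 0.0669; 0.0017 0.0669 0.2395]
step 5: x^-=[-1.2460, 2.6266, -1.6854]  P^-=[0.4155 -0.1709 0.0361; -0.1709 0.8188 0.0595; 0.0361 0.0595 0.4948]  S=[0.6059 0.0708 -0.0617; 0.0708 1.3420 -0.0330; -0.0617 -0.0330 0.9465]  K=[0.6397 -0.1093 -0.0249; -0.0632 0.5849 -0.0138; 0.1723 0.0084 0.5121]  nu=[2.4087, -1.7346, 2.7381]  x^+=[0.4161, 1.4221, 0.1172]  P^+=[0.1590 -0.0889 0.0017; -0.0889 0.3619 0.0668; 0.0017 0.0668 0.2394]

P_post[0,1] = -0.0889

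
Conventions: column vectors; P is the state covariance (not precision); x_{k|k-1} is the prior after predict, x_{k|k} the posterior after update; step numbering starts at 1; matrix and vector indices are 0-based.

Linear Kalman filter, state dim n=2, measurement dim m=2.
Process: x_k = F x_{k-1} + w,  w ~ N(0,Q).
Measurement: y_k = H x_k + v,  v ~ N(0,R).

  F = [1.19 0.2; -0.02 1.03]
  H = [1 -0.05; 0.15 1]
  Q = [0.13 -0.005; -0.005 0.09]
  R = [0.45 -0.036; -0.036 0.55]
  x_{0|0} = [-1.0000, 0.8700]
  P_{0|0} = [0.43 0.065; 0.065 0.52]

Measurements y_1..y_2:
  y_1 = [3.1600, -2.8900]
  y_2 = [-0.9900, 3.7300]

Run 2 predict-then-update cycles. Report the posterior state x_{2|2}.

step 1: x^-=[-1.0160, 0.9161]  P^-=[0.7907 0.1713; 0.1713 0.6392]  S=[1.2251 0.2207; 0.2207 1.2583]  K=[0.6164 0.1223; 0.0192 0.5250]  nu=[4.2218, -3.6537]  x^+=[1.1393, -0.9211]  P^+=[0.2732 0.0041; 0.0041 0.2874]
step 2: x^-=[1.1715, -0.9715]  P^-=[0.5303 0.0527; 0.0527 0.3949]  S=[0.9760 0.0761; 0.0761 0.9726]  K=[0.5333 0.0942; 0.0015 0.4140]  nu=[-2.2101, 4.5258]  x^+=[0.4195, 0.8989]  P^+=[0.2364 -0.0028; -0.0028 0.2281]

x_post = [0.4195, 0.8989]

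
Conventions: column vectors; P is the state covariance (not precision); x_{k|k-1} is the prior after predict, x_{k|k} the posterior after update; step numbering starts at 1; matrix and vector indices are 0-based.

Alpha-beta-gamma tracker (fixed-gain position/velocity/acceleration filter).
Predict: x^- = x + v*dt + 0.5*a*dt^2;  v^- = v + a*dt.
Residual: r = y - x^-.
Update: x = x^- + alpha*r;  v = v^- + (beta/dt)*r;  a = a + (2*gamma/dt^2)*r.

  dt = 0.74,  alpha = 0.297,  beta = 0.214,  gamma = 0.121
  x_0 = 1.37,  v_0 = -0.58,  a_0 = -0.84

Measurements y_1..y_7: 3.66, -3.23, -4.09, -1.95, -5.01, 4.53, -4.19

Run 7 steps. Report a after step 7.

step 1: x_pred=0.7108  r=2.9492  x^+=1.5867  v^+=-0.3487  a^+=0.4633
step 2: x_pred=1.4555  r=-4.6855  x^+=0.0639  v^+=-1.3609  a^+=-1.6073
step 3: x_pred=-1.3832  r=-2.7068  x^+=-2.1871  v^+=-3.3331  a^+=-2.8035
step 4: x_pred=-5.4212  r=3.4712  x^+=-4.3903  v^+=-4.4039  a^+=-1.2695
step 5: x_pred=-7.9967  r=2.9867  x^+=-7.1097  v^+=-4.4796  a^+=0.0504
step 6: x_pred=-10.4107  r=14.9407  x^+=-5.9733  v^+=-0.1216  a^+=6.6531
step 7: x_pred=-4.2417  r=0.0517  x^+=-4.2263  v^+=4.8167  a^+=6.6760

a_post = 6.6760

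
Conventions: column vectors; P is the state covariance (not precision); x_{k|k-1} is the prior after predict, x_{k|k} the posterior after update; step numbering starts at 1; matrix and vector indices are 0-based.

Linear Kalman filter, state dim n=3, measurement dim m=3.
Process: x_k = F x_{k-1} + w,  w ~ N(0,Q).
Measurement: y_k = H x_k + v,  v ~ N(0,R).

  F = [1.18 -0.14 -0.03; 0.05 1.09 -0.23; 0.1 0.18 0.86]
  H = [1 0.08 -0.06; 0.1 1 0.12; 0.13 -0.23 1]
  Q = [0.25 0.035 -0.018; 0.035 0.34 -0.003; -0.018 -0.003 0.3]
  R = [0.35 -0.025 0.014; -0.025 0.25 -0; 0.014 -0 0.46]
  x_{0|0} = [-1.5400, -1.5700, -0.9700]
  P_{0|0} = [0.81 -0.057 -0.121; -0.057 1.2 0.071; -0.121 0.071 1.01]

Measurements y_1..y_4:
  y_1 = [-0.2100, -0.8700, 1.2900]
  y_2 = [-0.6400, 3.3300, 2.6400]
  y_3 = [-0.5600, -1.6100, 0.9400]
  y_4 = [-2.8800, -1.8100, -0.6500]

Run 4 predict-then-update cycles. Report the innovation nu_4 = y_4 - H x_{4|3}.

innov = [-2.0041, -0.7894, -1.6979]

step 1: x^-=[-1.5683, -1.5652, -1.2708]  P^-=[1.4303 -0.1333 -0.1214; -0.1333 1.7821 0.0912; -0.1214 0.0912 1.0931]  S=[1.7880 0.0999 0.0189; 0.0999 2.0545 -0.1998; 0.0189 -0.1998 1.6060]  K=[0.7996 -0.0368 0.0453; -0.0448 0.8585 -0.1019; -0.1174 0.1742 0.6808]  nu=[1.4073, 1.0045, 2.4047]  x^+=[-0.3712, -1.0109, 0.3760]  P^+=[0.2848 -0.0555 -0.0178; -0.0555 0.2201 0.0103; -0.0178 0.0103 0.3162]
step 2: x^-=[-0.3077, -1.2069, 0.1043]  P^-=[0.6709 -0.0458 -0.0284; -0.0458 0.6081 -0.0186; -0.0284 -0.0186 0.5420]  S=[1.0230 0.0384 0.0376; 0.0384 0.8583 -0.0924; 0.0376 -0.0924 1.0494]  K=[0.6525 -0.0038 0.0423; -0.0185 0.6911 -0.0952; -0.0847 0.1116 0.5299]  nu=[-0.2294, 4.5552, 2.2981]  x^+=[-0.3774, 1.7268, 1.8499]  P^+=[0.2316 -0.0392 -0.0105; -0.0392 0.1770 0.0017; -0.0105 0.0017 0.2443]
step 3: x^-=[-0.7425, 1.4379, 1.8640]  P^-=[0.5898 -0.0239 -0.0200; -0.0239 0.5588 -0.0187; -0.0200 -0.0187 0.4861]  S=[0.9439 0.0498 0.0348; 0.0498 0.8120 -0.0856; 0.0348 -0.0856 0.9904]  K=[0.6222 0.0065 0.0414; -0.0088 0.6732 -0.0933; -0.0778 0.1042 0.5042]  nu=[0.1793, -3.1973, -0.4967]  x^+=[-0.6723, -0.6699, 1.2662]  P^+=[0.2205 -0.0349 -0.0089; -0.0349 0.1719 0.0010; -0.0089 0.0010 0.2323]
step 4: x^-=[-0.7375, -1.0550, 0.9012]  P^-=[0.5727 -0.0188 -0.0184; -0.0188 0.5529 -0.0175; -0.0184 -0.0175 0.4771]  S=[0.9273 0.0529 0.0339; 0.0529 0.8071 -0.0836; 0.0339 -0.0836 0.9804]  K=[0.6152 0.0088 0.0411; -0.0063 0.6710 -0.0926; -0.0764 0.1038 0.4998]  nu=[-2.0041, -0.7894, -1.6979]  x^+=[-2.0470, -1.4147, 0.1238]  P^+=[0.2179 -0.0339 -0.0086; -0.0339 0.1712 0.0011; -0.0086 0.0011 0.2302]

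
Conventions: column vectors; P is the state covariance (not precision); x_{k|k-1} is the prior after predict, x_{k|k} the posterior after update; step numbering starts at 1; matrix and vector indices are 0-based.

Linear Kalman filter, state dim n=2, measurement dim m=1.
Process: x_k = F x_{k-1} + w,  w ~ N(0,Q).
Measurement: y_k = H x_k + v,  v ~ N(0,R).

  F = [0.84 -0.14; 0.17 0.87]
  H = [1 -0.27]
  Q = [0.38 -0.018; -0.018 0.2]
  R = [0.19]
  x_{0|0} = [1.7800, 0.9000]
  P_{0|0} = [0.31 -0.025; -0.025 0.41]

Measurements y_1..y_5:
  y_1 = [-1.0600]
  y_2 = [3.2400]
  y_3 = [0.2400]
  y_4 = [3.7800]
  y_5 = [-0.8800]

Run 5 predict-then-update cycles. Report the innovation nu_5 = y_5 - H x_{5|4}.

step 1: x^-=[1.3692, 1.0856]  P^-=[0.6127 -0.0413; -0.0413 0.5119]  S=[0.8623]  K=[0.7234; -0.2082]  nu=[-2.1361]  x^+=[-0.1761, 1.5304]  P^+=[0.1614 0.0886; 0.0886 0.4745]
step 2: x^-=[-0.3622, 1.3015]  P^-=[0.4823 0.0099; 0.0099 0.5900]  S=[0.7100]  K=[0.6756; -0.2105]  nu=[3.9536]  x^+=[2.3087, 0.4693]  P^+=[0.1583 0.1108; 0.1108 0.5586]
step 3: x^-=[1.8736, 0.8008]  P^-=[0.4766 0.0149; 0.0149 0.6601]  S=[0.7066]  K=[0.6687; -0.2311]  nu=[-1.4174]  x^+=[0.9258, 1.1284]  P^+=[0.1606 0.1241; 0.1241 0.6224]
step 4: x^-=[0.6197, 1.1391]  P^-=[0.4763 0.0169; 0.0169 0.7124]  S=[0.7091]  K=[0.6653; -0.2475]  nu=[3.4679]  x^+=[2.9267, 0.2810]  P^+=[0.1625 0.1336; 0.1336 0.6690]
step 5: x^-=[2.4191, 0.7420]  P^-=[0.4763 0.0182; 0.0182 0.7506]  S=[0.7112]  K=[0.6628; -0.2594]  nu=[-3.0988]  x^+=[0.3652, 1.5457]  P^+=[0.1639 0.1405; 0.1405 0.7027]

innov = [-3.0988]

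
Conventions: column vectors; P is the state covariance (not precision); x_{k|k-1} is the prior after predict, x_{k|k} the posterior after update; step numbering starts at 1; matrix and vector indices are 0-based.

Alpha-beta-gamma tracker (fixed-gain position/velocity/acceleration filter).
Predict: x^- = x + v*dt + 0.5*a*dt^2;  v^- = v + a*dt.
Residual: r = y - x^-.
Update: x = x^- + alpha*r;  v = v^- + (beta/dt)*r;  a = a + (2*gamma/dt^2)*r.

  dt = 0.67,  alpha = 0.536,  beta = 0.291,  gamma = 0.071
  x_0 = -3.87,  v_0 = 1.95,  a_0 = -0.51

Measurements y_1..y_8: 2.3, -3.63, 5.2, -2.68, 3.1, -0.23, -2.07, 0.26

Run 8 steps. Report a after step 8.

a_post = -0.7318

step 1: x_pred=-2.6780  r=4.9780  x^+=-0.0098  v^+=3.7704  a^+=1.0647
step 2: x_pred=2.7553  r=-6.3853  x^+=-0.6672  v^+=1.7104  a^+=-0.9552
step 3: x_pred=0.2644  r=4.9356  x^+=2.9099  v^+=3.2141  a^+=0.6061
step 4: x_pred=5.1993  r=-7.8793  x^+=0.9760  v^+=0.1980  a^+=-1.8864
step 5: x_pred=0.6852  r=2.4148  x^+=1.9796  v^+=-0.0171  a^+=-1.1225
step 6: x_pred=1.7161  r=-1.9461  x^+=0.6730  v^+=-1.6145  a^+=-1.7381
step 7: x_pred=-0.7988  r=-1.2712  x^+=-1.4802  v^+=-3.3311  a^+=-2.1402
step 8: x_pred=-4.1924  r=4.4524  x^+=-1.8059  v^+=-2.8313  a^+=-0.7318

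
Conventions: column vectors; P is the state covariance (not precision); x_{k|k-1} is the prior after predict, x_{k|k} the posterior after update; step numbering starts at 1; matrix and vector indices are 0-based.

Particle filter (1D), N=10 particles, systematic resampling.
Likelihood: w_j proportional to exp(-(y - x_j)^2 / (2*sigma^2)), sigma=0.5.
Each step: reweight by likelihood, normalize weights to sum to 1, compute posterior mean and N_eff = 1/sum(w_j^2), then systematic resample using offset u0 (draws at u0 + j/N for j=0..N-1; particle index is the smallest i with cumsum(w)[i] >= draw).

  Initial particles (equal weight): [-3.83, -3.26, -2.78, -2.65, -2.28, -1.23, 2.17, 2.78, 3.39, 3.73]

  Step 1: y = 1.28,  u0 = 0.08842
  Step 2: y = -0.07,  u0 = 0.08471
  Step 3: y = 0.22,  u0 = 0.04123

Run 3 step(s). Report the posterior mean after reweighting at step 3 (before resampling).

step 1: w=[0.0000, 0.0000, 0.0000, 0.0000, 0.0000, 0.0000, 0.9480, 0.0513, 0.0006, 0.0000]  mean=2.2021  Neff=1.1095  idx=[6, 6, 6, 6, 6, 6, 6, 6, 6, 7]
step 2: w=[0.1111, 0.1111, 0.1111, 0.1111, 0.1111, 0.1111, 0.1111, 0.1111, 0.1111, 0.0002]  mean=2.1701  Neff=9.0040  idx=[0, 1, 2, 3, 4, 5, 6, 7, 7, 8]
step 3: w=[0.1000, 0.1000, 0.1000, 0.1000, 0.1000, 0.1000, 0.1000, 0.1000, 0.1000, 0.1000]  mean=2.1700  Neff=10.0000  idx=[0, 1, 2, 3, 4, 5, 6, 7, 8, 9]

post_mean = 2.1700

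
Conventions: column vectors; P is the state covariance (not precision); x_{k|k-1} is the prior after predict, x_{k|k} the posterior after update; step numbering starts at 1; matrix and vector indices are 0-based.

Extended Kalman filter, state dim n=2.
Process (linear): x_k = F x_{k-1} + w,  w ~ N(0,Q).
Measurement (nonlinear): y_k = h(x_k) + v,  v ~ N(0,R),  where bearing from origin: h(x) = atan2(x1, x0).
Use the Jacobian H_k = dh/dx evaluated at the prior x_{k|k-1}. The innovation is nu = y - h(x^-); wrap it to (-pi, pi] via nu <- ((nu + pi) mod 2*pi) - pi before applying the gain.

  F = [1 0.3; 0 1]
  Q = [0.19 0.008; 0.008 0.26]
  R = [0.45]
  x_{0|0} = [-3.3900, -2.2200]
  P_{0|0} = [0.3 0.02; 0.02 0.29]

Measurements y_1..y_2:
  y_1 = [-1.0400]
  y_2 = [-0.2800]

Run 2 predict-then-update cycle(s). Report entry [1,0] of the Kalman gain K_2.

step 1: x^-=[-4.0560, -2.2200]  P^-=[0.5281 0.1150; 0.1150 0.5500]  H_jac=[0.1038 -0.1897]  S=[0.4710]  K=[0.0701; -0.1962]  nu=[1.6008]  x^+=[-3.9438, -2.5341]  P^+=[0.5258 0.1215; 0.1215 0.5319]
step 2: x^-=[-4.7040, -2.5341]  P^-=[0.8365 0.2890; 0.2890 0.7919]  H_jac=[0.0888 -0.1648]  S=[0.4696]  K=[0.0567; -0.2232]  nu=[2.3675]  x^+=[-4.5698, -3.0625]  P^+=[0.8350 0.2950; 0.2950 0.7685]

K[1,0] = -0.2232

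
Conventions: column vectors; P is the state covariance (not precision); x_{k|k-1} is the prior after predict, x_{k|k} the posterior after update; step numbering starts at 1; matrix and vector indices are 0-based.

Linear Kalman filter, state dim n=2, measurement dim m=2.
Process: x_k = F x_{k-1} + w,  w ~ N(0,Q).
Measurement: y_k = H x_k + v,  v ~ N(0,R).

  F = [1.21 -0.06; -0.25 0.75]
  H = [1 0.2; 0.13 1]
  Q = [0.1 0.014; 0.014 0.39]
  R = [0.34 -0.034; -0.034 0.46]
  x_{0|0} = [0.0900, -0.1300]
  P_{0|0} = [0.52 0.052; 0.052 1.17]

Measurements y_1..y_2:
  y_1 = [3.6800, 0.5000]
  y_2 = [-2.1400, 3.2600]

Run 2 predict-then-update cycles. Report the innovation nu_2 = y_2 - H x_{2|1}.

innov = [-5.1927, 3.3504]

step 1: x^-=[0.1167, -0.1200]  P^-=[0.8580 -0.1480; -0.1480 1.0611]  S=[1.1812 0.1379; 0.1379 1.4972]  K=[0.7118 -0.0899; -0.0272 0.6984]  nu=[3.5873, 0.6048]  x^+=[2.6157, 0.2050]  P^+=[0.2651 -0.1000; -0.1000 0.3352]
step 2: x^-=[3.1527, -0.5002]  P^-=[0.5038 -0.1735; -0.1735 0.6326]  S=[0.7997 -0.0200; -0.0200 1.0560]  K=[0.5843 -0.0912; -0.0443 0.5769]  nu=[-5.1927, 3.3504]  x^+=[-0.1871, 1.6627]  P^+=[0.2199 -0.0904; -0.0904 0.2786]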